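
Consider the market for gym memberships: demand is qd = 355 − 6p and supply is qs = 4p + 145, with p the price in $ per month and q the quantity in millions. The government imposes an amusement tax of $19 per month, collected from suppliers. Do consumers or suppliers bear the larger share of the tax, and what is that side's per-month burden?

Suppliers bear the larger share: $11.4 per month.

Without the tax, 355 − 6p = 4p + 145 gives 10p = 210, so p* = $21 and q* = 229.
With the tax collected from suppliers, supply shifts: qs = 4(p − 19) + 145.
New equilibrium: consumers pay $28.6, suppliers receive $9.6, q = 183.4. (Wedge: pb − ps = 19.)
Per-month burden: consumers $7.6, suppliers $11.4.
Suppliers take the larger share because supply is less price-elastic here (demand slope 6 vs supply slope 4).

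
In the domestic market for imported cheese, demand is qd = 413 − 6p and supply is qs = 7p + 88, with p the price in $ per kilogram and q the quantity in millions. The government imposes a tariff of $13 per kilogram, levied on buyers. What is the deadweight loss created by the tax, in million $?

Before the tax: set 413 − 6p = 7p + 88 → p* = $25, q* = 263.
With the tax collected from buyers, demand (in seller-price terms) shifts: qd = 413 − 6(p + 13).
Solving gives q = 221 with buyers paying $32 and producers receiving $19 (the $13 wedge).
Quantity falls by |ΔQ| = |263 − 221| = 42.
DWL = ½ · t · |ΔQ| = ½ · 13 · 42 = $273.

Deadweight loss = $273 million.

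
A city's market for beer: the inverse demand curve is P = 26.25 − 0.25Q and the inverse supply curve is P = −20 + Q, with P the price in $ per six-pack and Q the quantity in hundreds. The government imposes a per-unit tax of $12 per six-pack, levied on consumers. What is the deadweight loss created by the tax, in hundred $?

Deadweight loss = $57.6 hundred.

Inverting to Q(P) form: Qd = 105 − 4P; Qs = P + 20.
Before the tax: set 105 − 4P = P + 20 → P* = $17, Q* = 37.
With the tax collected from consumers, demand (in seller-price terms) shifts: Qd = 105 − 4(P + 12).
Solving gives Q = 27.4 with consumers paying $19.4 and suppliers receiving $7.4 (the $12 wedge).
Quantity falls by |ΔQ| = |37 − 27.4| = 9.6.
DWL = ½ · t · |ΔQ| = ½ · 12 · 9.6 = $57.6.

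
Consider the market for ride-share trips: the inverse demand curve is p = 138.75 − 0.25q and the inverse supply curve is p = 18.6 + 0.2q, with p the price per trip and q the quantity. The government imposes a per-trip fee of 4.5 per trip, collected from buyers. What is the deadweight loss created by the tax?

Rewrite in direct form: qd = 555 − 4p and qs = 5p − 93.
Before the tax: set 555 − 4p = 5p − 93 → p* = 72, q* = 267.
With the tax collected from buyers, demand (in seller-price terms) shifts: qd = 555 − 4(p + 4.5).
Solving gives q = 257 with buyers paying 74.5 and sellers receiving 70 (the 4.5 wedge).
Quantity falls by |ΔQ| = |267 − 257| = 10.
DWL = ½ · t · |ΔQ| = ½ · 4.5 · 10 = 22.5.

Deadweight loss = 22.5.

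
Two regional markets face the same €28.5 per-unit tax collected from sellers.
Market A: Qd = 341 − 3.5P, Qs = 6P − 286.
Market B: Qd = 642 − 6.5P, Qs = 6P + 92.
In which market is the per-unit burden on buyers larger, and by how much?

Market A, by €4.32.

Market A: pre-tax P* = €66, Q* = 110; post-tax Q = 47; per-unit burden on buyers = €18.
Market B: pre-tax P* = €44, Q* = 356; post-tax Q = 267.08; per-unit burden on buyers = €13.68.
Difference: €18 vs €13.68 → market A is larger by €4.32.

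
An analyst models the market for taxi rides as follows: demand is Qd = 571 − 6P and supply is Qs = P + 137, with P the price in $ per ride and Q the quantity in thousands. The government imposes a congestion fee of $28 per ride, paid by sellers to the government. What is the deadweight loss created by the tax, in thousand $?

Deadweight loss = $336 thousand.

Without the tax, 571 − 6P = P + 137 gives 7P = 434, so P* = $62 and Q* = 199.
With the tax collected from sellers, supply shifts: Qs = (P − 28) + 137.
New equilibrium: buyers pay $66, sellers receive $38, Q = 175. (Wedge: Pb − Ps = 28.)
Quantity falls by |ΔQ| = |199 − 175| = 24.
DWL = ½ · t · |ΔQ| = ½ · 28 · 24 = $336.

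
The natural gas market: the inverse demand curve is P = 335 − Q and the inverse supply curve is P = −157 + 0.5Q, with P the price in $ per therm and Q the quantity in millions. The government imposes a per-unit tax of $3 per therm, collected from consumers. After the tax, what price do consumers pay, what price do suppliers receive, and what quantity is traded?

Inverting to Q(P) form: Qd = 335 − P; Qs = 2P + 314.
Without the tax, 335 − P = 2P + 314 gives 3P = 21, so P* = $7 and Q* = 328.
With the tax collected from consumers, demand (in seller-price terms) shifts: Qd = 335 − (P + 3).
Solving gives Q = 326 with consumers paying $9 and suppliers receiving $6 (the $3 wedge).

Consumers pay $9; suppliers receive $6; quantity = 326.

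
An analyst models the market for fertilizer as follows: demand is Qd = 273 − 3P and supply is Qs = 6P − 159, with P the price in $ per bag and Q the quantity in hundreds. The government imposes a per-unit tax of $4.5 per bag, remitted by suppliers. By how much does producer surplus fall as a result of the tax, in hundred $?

Without the tax, 273 − 3P = 6P − 159 gives 9P = 432, so P* = $48 and Q* = 129.
With the tax collected from suppliers, supply shifts: Qs = 6(P − 4.5) − 159.
New equilibrium: consumers pay $51, suppliers receive $46.5, Q = 120. (Wedge: Pb − Ps = 4.5.)
ΔPS is the trapezoid between Q = 120 and Q = 129 of height $1.5: ½ · (129 + 120) · 1.5 = $186.75.

Producer surplus falls by $186.75 hundred.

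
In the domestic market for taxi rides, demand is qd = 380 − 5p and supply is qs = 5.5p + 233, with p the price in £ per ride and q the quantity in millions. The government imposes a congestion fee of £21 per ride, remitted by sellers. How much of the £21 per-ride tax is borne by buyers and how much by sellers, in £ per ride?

Before the tax: set 380 − 5p = 5.5p + 233 → p* = £14, q* = 310.
With the tax collected from sellers, supply shifts: qs = 5.5(p − 21) + 233.
New equilibrium: buyers pay £25, sellers receive £4, q = 255. (Wedge: pb − ps = 21.)
Burden on buyers: £11; on sellers: £10. (They sum to £21.)

Buyers bear £11 per ride; sellers bear £10 per ride.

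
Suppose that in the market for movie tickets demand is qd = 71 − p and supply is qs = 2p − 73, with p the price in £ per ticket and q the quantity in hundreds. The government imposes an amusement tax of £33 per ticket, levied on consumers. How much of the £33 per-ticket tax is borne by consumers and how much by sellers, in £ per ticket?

Consumers bear £22 per ticket; sellers bear £11 per ticket.

Without the tax, 71 − p = 2p − 73 gives 3p = 144, so p* = £48 and q* = 23.
With the tax collected from consumers, demand (in seller-price terms) shifts: qd = 71 − (p + 33).
Solving gives q = 1 with consumers paying £70 and sellers receiving £37 (the £33 wedge).
Burden on consumers: £22; on sellers: £11. (They sum to £33.)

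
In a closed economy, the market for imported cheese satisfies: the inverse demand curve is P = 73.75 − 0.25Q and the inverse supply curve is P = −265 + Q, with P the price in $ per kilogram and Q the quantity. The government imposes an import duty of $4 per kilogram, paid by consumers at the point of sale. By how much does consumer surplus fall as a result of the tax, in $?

Inverting to Q(P) form: Qd = 295 − 4P; Qs = P + 265.
Before the tax: set 295 − 4P = P + 265 → P* = $6, Q* = 271.
With the tax collected from consumers, demand (in seller-price terms) shifts: Qd = 295 − 4(P + 4).
New equilibrium: consumers pay $6.8, suppliers receive $2.8, Q = 267.8. (Wedge: Pb − Ps = 4.)
ΔCS is the trapezoid between Q = 267.8 and Q = 271 of height $0.8: ½ · (271 + 267.8) · 0.8 = $215.52.

Consumer surplus falls by $215.52.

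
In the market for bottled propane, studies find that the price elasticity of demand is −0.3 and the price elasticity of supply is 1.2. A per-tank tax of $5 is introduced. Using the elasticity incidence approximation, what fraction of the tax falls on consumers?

Consumers' share ≈ 0.8.

Incidence ratio: consumers' share ≈ εs / (εs + |εd|) = 1.2 / (1.2 + 0.3) = 0.8.
Supply is the more elastic side, so consumers bear the larger share.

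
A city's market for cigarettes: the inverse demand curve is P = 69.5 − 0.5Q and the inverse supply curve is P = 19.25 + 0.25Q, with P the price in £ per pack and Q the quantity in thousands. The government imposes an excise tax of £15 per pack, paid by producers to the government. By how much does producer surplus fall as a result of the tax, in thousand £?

Rewrite in direct form: Qd = 139 − 2P and Qs = 4P − 77.
Without the tax, 139 − 2P = 4P − 77 gives 6P = 216, so P* = £36 and Q* = 67.
With the tax collected from producers, supply shifts: Qs = 4(P − 15) − 77.
New equilibrium: buyers pay £46, producers receive £31, Q = 47. (Wedge: Pb − Ps = 15.)
ΔPS is the trapezoid between Q = 47 and Q = 67 of height £5: ½ · (67 + 47) · 5 = £285.

Producer surplus falls by £285 thousand.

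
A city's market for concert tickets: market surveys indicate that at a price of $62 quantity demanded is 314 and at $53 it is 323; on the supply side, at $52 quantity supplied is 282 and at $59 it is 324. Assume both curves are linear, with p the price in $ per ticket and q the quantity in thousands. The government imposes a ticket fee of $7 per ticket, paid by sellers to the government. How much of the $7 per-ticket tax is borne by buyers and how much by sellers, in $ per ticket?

Demand slope: (323 − 314)/(53 − 62) = -1, so qd = 376 − p.
Supply slope: (324 − 282)/(59 − 52) = 6, so qs = 6p − 30.
Before the tax: set 376 − p = 6p − 30 → p* = $58, q* = 318.
With the tax collected from sellers, supply shifts: qs = 6(p − 7) − 30.
Solving gives q = 312 with buyers paying $64 and sellers receiving $57 (the $7 wedge).
Burden on buyers: $6; on sellers: $1. (They sum to $7.)

Buyers bear $6 per ticket; sellers bear $1 per ticket.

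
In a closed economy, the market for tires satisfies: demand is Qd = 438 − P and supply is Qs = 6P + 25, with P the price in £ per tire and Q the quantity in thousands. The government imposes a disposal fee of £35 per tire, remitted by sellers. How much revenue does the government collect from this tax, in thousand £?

Without the tax, 438 − P = 6P + 25 gives 7P = 413, so P* = £59 and Q* = 379.
With the tax collected from sellers, supply shifts: Qs = 6(P − 35) + 25.
Solving gives Q = 349 with buyers paying £89 and sellers receiving £54 (the £35 wedge).
Revenue = t · Q = 35 · 349 = £12215.

Tax revenue = £12215 thousand.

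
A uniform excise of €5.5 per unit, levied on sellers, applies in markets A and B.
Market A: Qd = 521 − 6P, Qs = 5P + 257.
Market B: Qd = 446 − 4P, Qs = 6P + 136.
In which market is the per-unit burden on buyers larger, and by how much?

Market A: pre-tax P* = €24, Q* = 377; post-tax Q = 362; per-unit burden on buyers = €2.5.
Market B: pre-tax P* = €31, Q* = 322; post-tax Q = 308.8; per-unit burden on buyers = €3.3.
Difference: €2.5 vs €3.3 → market B is larger by €0.8.

Market B, by €0.8.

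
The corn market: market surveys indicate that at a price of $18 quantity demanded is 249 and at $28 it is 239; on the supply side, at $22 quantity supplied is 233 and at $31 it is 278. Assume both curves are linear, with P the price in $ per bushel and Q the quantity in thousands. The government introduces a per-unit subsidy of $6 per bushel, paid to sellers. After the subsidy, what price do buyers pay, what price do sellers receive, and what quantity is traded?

Demand slope: (239 − 249)/(28 − 18) = -1, so Qd = 267 − P.
Supply slope: (278 − 233)/(31 − 22) = 5, so Qs = 5P + 123.
Without the subsidy, 267 − P = 5P + 123 gives 6P = 144, so P* = $24 and Q* = 243.
With a per-unit subsidy paid to sellers, each receives P + 6 per unit sold, so supply becomes Qs = 5(P + 6) + 123.
Solving gives Q = 248 with buyers paying $19 and sellers receiving $25 (the $6 wedge).

Buyers pay $19; sellers receive $25; quantity = 248.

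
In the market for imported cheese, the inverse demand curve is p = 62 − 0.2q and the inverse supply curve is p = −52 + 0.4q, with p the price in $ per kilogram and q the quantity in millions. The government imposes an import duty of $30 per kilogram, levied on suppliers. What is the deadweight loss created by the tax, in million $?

Deadweight loss = $750 million.

Rewrite in direct form: qd = 310 − 5p and qs = 2.5p + 130.
Without the tax, 310 − 5p = 2.5p + 130 gives 7.5p = 180, so p* = $24 and q* = 190.
With the tax collected from suppliers, supply shifts: qs = 2.5(p − 30) + 130.
New equilibrium: consumers pay $34, suppliers receive $4, q = 140. (Wedge: pb − ps = 30.)
Quantity falls by |ΔQ| = |190 − 140| = 50.
DWL = ½ · t · |ΔQ| = ½ · 30 · 50 = $750.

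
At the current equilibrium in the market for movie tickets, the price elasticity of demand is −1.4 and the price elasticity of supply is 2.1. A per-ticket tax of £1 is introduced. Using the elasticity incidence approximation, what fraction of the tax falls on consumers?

Consumers' share ≈ 0.6.

Incidence ratio: consumers' share ≈ εs / (εs + |εd|) = 2.1 / (2.1 + 1.4) = 0.6.
Supply is the more elastic side, so consumers bear the larger share.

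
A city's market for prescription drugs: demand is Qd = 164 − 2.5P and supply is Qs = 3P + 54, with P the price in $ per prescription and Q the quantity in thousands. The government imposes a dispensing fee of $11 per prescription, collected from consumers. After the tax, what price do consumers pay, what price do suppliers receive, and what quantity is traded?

Without the tax, 164 − 2.5P = 3P + 54 gives 5.5P = 110, so P* = $20 and Q* = 114.
With the tax collected from consumers, demand (in seller-price terms) shifts: Qd = 164 − 2.5(P + 11).
Solving gives Q = 99 with consumers paying $26 and suppliers receiving $15 (the $11 wedge).
The less price-elastic side of the market bears the larger share of a per-unit tax.

Consumers pay $26; suppliers receive $15; quantity = 99.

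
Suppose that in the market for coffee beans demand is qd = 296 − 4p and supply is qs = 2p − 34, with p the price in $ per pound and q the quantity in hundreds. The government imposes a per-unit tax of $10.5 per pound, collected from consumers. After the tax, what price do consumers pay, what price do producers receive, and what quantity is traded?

Consumers pay $58.5; producers receive $48; quantity = 62.

Without the tax, 296 − 4p = 2p − 34 gives 6p = 330, so p* = $55 and q* = 76.
With the tax collected from consumers, demand (in seller-price terms) shifts: qd = 296 − 4(p + 10.5).
Solving gives q = 62 with consumers paying $58.5 and producers receiving $48 (the $10.5 wedge).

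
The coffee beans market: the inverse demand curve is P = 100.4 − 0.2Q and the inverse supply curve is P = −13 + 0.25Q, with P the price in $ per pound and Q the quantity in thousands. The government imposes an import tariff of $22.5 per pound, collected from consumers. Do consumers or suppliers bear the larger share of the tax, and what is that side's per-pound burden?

Inverting to Q(P) form: Qd = 502 − 5P; Qs = 4P + 52.
Without the tax, 502 − 5P = 4P + 52 gives 9P = 450, so P* = $50 and Q* = 252.
With the tax collected from consumers, demand (in seller-price terms) shifts: Qd = 502 − 5(P + 22.5).
Solving gives Q = 202 with consumers paying $60 and suppliers receiving $37.5 (the $22.5 wedge).
Per-pound burden: consumers $10, suppliers $12.5.
Suppliers take the larger share because supply is less price-elastic here (demand slope 5 vs supply slope 4).
The less price-elastic side of the market bears the larger share of a per-unit tax.

Suppliers bear the larger share: $12.5 per pound.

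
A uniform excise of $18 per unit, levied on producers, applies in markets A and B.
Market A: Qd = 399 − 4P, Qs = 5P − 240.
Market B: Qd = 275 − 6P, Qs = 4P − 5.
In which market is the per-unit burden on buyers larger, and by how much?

Market A, by $2.8.

Market A: pre-tax P* = $71, Q* = 115; post-tax Q = 75; per-unit burden on buyers = $10.
Market B: pre-tax P* = $28, Q* = 107; post-tax Q = 63.8; per-unit burden on buyers = $7.2.
Difference: $10 vs $7.2 → market A is larger by $2.8.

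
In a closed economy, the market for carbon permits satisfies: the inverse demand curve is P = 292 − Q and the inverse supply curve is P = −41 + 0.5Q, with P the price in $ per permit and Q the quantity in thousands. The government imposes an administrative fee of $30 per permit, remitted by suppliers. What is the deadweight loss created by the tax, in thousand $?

Deadweight loss = $300 thousand.

Rewrite in direct form: Qd = 292 − P and Qs = 2P + 82.
Without the tax, 292 − P = 2P + 82 gives 3P = 210, so P* = $70 and Q* = 222.
With the tax collected from suppliers, supply shifts: Qs = 2(P − 30) + 82.
New equilibrium: consumers pay $90, suppliers receive $60, Q = 202. (Wedge: Pb − Ps = 30.)
Quantity falls by |ΔQ| = |222 − 202| = 20.
DWL = ½ · t · |ΔQ| = ½ · 30 · 20 = $300.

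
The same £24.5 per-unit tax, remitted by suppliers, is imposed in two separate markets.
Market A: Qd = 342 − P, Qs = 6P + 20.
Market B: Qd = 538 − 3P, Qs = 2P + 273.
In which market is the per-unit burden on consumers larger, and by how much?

Market A, by £11.2.

Market A: pre-tax P* = £46, Q* = 296; post-tax Q = 275; per-unit burden on consumers = £21.
Market B: pre-tax P* = £53, Q* = 379; post-tax Q = 349.6; per-unit burden on consumers = £9.8.
Difference: £21 vs £9.8 → market A is larger by £11.2.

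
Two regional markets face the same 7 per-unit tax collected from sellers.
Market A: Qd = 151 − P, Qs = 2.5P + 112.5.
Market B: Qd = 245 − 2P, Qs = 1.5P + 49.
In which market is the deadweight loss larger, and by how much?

Market B, by 3.5.

Market A: pre-tax P* = 11, Q* = 140; post-tax Q = 135; deadweight loss = 17.5.
Market B: pre-tax P* = 56, Q* = 133; post-tax Q = 127; deadweight loss = 21.
Difference: 17.5 vs 21 → market B is larger by 3.5.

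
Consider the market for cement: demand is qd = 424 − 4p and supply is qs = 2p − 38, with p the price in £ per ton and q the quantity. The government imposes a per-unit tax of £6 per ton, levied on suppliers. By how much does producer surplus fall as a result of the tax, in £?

Producer surplus falls by £448.

Without the tax, 424 − 4p = 2p − 38 gives 6p = 462, so p* = £77 and q* = 116.
With the tax collected from suppliers, supply shifts: qs = 2(p − 6) − 38.
New equilibrium: consumers pay £79, suppliers receive £73, q = 108. (Wedge: pb − ps = 6.)
ΔPS is the trapezoid between Q = 108 and Q = 116 of height £4: ½ · (116 + 108) · 4 = £448.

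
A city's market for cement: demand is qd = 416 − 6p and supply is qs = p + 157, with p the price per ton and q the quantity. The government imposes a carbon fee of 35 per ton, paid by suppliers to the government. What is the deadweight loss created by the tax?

Before the tax: set 416 − 6p = p + 157 → p* = 37, q* = 194.
With the tax collected from suppliers, supply shifts: qs = (p − 35) + 157.
New equilibrium: consumers pay 42, suppliers receive 7, q = 164. (Wedge: pb − ps = 35.)
Quantity falls by |ΔQ| = |194 − 164| = 30.
DWL = ½ · t · |ΔQ| = ½ · 35 · 30 = 525.

Deadweight loss = 525.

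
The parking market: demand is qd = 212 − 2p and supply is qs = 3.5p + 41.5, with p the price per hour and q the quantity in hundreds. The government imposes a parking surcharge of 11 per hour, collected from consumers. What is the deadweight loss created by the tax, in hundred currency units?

Without the tax, 212 − 2p = 3.5p + 41.5 gives 5.5p = 170.5, so p* = 31 and q* = 150.
With the tax collected from consumers, demand (in seller-price terms) shifts: qd = 212 − 2(p + 11).
New equilibrium: consumers pay 38, suppliers receive 27, q = 136. (Wedge: pb − ps = 11.)
Quantity falls by |ΔQ| = |150 − 136| = 14.
DWL = ½ · t · |ΔQ| = ½ · 11 · 14 = 77.

Deadweight loss = 77 hundred.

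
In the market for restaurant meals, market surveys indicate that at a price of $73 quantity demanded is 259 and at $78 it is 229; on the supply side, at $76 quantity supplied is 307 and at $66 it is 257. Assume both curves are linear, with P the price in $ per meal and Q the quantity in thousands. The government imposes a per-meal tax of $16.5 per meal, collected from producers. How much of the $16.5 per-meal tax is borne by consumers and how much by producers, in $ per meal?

Consumers bear $7.5 per meal; producers bear $9 per meal.

Demand slope: (229 − 259)/(78 − 73) = -6, so Qd = 697 − 6P.
Supply slope: (257 − 307)/(66 − 76) = 5, so Qs = 5P − 73.
Before the tax: set 697 − 6P = 5P − 73 → P* = $70, Q* = 277.
With the tax collected from producers, supply shifts: Qs = 5(P − 16.5) − 73.
Solving gives Q = 232 with consumers paying $77.5 and producers receiving $61 (the $16.5 wedge).
Burden on consumers: $7.5; on producers: $9. (They sum to $16.5.)
The less price-elastic side of the market bears the larger share of a per-unit tax.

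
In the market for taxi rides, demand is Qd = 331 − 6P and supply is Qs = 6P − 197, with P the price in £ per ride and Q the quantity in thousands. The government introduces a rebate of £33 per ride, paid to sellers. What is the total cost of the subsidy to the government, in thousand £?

Without the subsidy, 331 − 6P = 6P − 197 gives 12P = 528, so P* = £44 and Q* = 67.
With a per-unit subsidy paid to sellers, each receives P + 33 per unit sold, so supply becomes Qs = 6(P + 33) − 197.
Solving gives Q = 166 with consumers paying £27.5 and sellers receiving £60.5 (the £33 wedge).
Outlay = t · Q = 33 · 166 = £5478.

Government outlay = £5478 thousand.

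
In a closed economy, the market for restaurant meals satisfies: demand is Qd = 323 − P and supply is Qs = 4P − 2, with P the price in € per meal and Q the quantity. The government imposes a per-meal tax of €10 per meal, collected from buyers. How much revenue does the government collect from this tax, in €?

Tax revenue = €2500.

Without the tax, 323 − P = 4P − 2 gives 5P = 325, so P* = €65 and Q* = 258.
With the tax collected from buyers, demand (in seller-price terms) shifts: Qd = 323 − (P + 10).
Solving gives Q = 250 with buyers paying €73 and producers receiving €63 (the €10 wedge).
Revenue = t · Q = 10 · 250 = €2500.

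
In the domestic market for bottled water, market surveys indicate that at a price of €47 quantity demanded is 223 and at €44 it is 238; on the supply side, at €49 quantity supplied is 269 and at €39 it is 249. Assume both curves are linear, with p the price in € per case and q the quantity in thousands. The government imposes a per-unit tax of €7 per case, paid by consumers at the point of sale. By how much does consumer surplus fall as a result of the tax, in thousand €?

Demand slope: (238 − 223)/(44 − 47) = -5, so qd = 458 − 5p.
Supply slope: (249 − 269)/(39 − 49) = 2, so qs = 2p + 171.
Before the tax: set 458 − 5p = 2p + 171 → p* = €41, q* = 253.
With the tax collected from consumers, demand (in seller-price terms) shifts: qd = 458 − 5(p + 7).
Solving gives q = 243 with consumers paying €43 and producers receiving €36 (the €7 wedge).
ΔCS is the trapezoid between Q = 243 and Q = 253 of height €2: ½ · (253 + 243) · 2 = €496.

Consumer surplus falls by €496 thousand.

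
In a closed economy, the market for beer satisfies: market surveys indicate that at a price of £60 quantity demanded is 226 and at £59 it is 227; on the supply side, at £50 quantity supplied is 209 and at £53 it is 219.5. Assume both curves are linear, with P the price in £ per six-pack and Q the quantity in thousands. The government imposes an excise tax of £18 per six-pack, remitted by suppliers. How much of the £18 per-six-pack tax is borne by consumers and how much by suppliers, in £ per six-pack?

Demand slope: (227 − 226)/(59 − 60) = -1, so Qd = 286 − P.
Supply slope: (219.5 − 209)/(53 − 50) = 3.5, so Qs = 3.5P + 34.
Before the tax: set 286 − P = 3.5P + 34 → P* = £56, Q* = 230.
With the tax collected from suppliers, supply shifts: Qs = 3.5(P − 18) + 34.
New equilibrium: consumers pay £70, suppliers receive £52, Q = 216. (Wedge: Pb − Ps = 18.)
Burden on consumers: £14; on suppliers: £4. (They sum to £18.)

Consumers bear £14 per six-pack; suppliers bear £4 per six-pack.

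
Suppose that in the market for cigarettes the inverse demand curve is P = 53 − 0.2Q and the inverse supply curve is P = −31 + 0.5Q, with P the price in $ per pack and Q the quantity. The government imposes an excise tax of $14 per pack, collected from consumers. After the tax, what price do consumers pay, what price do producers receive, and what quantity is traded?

Inverting to Q(P) form: Qd = 265 − 5P; Qs = 2P + 62.
Without the tax, 265 − 5P = 2P + 62 gives 7P = 203, so P* = $29 and Q* = 120.
With the tax collected from consumers, demand (in seller-price terms) shifts: Qd = 265 − 5(P + 14).
Solving gives Q = 100 with consumers paying $33 and producers receiving $19 (the $14 wedge).
The less price-elastic side of the market bears the larger share of a per-unit tax.

Consumers pay $33; producers receive $19; quantity = 100.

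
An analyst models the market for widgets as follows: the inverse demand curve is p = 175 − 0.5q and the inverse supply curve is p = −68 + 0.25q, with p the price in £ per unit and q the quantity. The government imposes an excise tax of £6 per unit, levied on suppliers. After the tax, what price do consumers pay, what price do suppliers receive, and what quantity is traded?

Inverting to q(p) form: qd = 350 − 2p; qs = 4p + 272.
Before the tax: set 350 − 2p = 4p + 272 → p* = £13, q* = 324.
With the tax collected from suppliers, supply shifts: qs = 4(p − 6) + 272.
Solving gives q = 316 with consumers paying £17 and suppliers receiving £11 (the £6 wedge).

Consumers pay £17; suppliers receive £11; quantity = 316.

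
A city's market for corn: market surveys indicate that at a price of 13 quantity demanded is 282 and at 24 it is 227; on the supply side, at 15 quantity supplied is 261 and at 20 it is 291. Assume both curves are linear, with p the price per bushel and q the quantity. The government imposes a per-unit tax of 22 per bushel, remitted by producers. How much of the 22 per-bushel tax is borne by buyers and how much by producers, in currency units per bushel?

Buyers bear 12 per bushel; producers bear 10 per bushel.

Demand slope: (227 − 282)/(24 − 13) = -5, so qd = 347 − 5p.
Supply slope: (291 − 261)/(20 − 15) = 6, so qs = 6p + 171.
Before the tax: set 347 − 5p = 6p + 171 → p* = 16, q* = 267.
With the tax collected from producers, supply shifts: qs = 6(p − 22) + 171.
New equilibrium: buyers pay 28, producers receive 6, q = 207. (Wedge: pb − ps = 22.)
Burden on buyers: 12; on producers: 10. (They sum to 22.)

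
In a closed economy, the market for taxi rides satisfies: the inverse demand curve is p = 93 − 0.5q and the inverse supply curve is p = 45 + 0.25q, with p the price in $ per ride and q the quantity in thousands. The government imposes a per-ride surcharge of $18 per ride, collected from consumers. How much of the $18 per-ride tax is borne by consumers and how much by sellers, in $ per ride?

Inverting to q(p) form: qd = 186 − 2p; qs = 4p − 180.
Before the tax: set 186 − 2p = 4p − 180 → p* = $61, q* = 64.
With the tax collected from consumers, demand (in seller-price terms) shifts: qd = 186 − 2(p + 18).
New equilibrium: consumers pay $73, sellers receive $55, q = 40. (Wedge: pb − ps = 18.)
Burden on consumers: $12; on sellers: $6. (They sum to $18.)
The less price-elastic side of the market bears the larger share of a per-unit tax.

Consumers bear $12 per ride; sellers bear $6 per ride.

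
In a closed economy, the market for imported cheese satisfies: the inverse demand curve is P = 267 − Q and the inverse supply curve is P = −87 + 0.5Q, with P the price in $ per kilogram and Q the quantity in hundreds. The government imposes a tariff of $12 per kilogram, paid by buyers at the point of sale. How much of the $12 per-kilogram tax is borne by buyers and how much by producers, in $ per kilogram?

Buyers bear $8 per kilogram; producers bear $4 per kilogram.

Rewrite in direct form: Qd = 267 − P and Qs = 2P + 174.
Without the tax, 267 − P = 2P + 174 gives 3P = 93, so P* = $31 and Q* = 236.
With the tax collected from buyers, demand (in seller-price terms) shifts: Qd = 267 − (P + 12).
Solving gives Q = 228 with buyers paying $39 and producers receiving $27 (the $12 wedge).
Burden on buyers: $8; on producers: $4. (They sum to $12.)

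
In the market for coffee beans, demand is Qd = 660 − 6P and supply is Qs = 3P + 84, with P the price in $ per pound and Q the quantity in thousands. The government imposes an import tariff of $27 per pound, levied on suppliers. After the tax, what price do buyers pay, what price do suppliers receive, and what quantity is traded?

Before the tax: set 660 − 6P = 3P + 84 → P* = $64, Q* = 276.
With the tax collected from suppliers, supply shifts: Qs = 3(P − 27) + 84.
New equilibrium: buyers pay $73, suppliers receive $46, Q = 222. (Wedge: Pb − Ps = 27.)
The less price-elastic side of the market bears the larger share of a per-unit tax.

Buyers pay $73; suppliers receive $46; quantity = 222.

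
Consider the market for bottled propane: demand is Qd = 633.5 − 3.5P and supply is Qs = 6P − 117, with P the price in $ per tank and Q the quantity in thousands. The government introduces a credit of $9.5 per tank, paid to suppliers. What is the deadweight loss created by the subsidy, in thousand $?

Before the subsidy: set 633.5 − 3.5P = 6P − 117 → P* = $79, Q* = 357.
With a per-unit subsidy paid to suppliers, each receives P + 9.5 per unit sold, so supply becomes Qs = 6(P + 9.5) − 117.
Solving gives Q = 378 with consumers paying $73 and suppliers receiving $82.5 (the $9.5 wedge).
Quantity rises by |ΔQ| = |357 − 378| = 21.
DWL = ½ · t · |ΔQ| = ½ · 9.5 · 21 = $99.75.

Deadweight loss = $99.75 thousand.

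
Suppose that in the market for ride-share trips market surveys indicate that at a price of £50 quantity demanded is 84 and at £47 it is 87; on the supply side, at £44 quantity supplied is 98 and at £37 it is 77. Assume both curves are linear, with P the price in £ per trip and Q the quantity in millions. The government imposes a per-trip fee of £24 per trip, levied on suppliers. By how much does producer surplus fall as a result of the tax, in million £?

Demand slope: (87 − 84)/(47 − 50) = -1, so Qd = 134 − P.
Supply slope: (77 − 98)/(37 − 44) = 3, so Qs = 3P − 34.
Before the tax: set 134 − P = 3P − 34 → P* = £42, Q* = 92.
With the tax collected from suppliers, supply shifts: Qs = 3(P − 24) − 34.
New equilibrium: consumers pay £60, suppliers receive £36, Q = 74. (Wedge: Pb − Ps = 24.)
ΔPS is the trapezoid between Q = 74 and Q = 92 of height £6: ½ · (92 + 74) · 6 = £498.

Producer surplus falls by £498 million.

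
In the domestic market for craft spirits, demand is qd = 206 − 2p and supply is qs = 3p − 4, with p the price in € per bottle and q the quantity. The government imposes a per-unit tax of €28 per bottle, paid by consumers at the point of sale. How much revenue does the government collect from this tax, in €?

Tax revenue = €2475.2.

Without the tax, 206 − 2p = 3p − 4 gives 5p = 210, so p* = €42 and q* = 122.
With the tax collected from consumers, demand (in seller-price terms) shifts: qd = 206 − 2(p + 28).
New equilibrium: consumers pay €58.8, producers receive €30.8, q = 88.4. (Wedge: pb − ps = 28.)
Revenue = t · Q = 28 · 88.4 = €2475.2.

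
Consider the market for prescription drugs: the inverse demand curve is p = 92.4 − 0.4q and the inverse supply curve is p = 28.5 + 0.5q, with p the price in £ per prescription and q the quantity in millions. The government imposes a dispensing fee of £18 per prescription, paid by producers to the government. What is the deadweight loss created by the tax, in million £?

Deadweight loss = £180 million.

Inverting to q(p) form: qd = 231 − 2.5p; qs = 2p − 57.
Before the tax: set 231 − 2.5p = 2p − 57 → p* = £64, q* = 71.
With the tax collected from producers, supply shifts: qs = 2(p − 18) − 57.
Solving gives q = 51 with buyers paying £72 and producers receiving £54 (the £18 wedge).
Quantity falls by |ΔQ| = |71 − 51| = 20.
DWL = ½ · t · |ΔQ| = ½ · 18 · 20 = £180.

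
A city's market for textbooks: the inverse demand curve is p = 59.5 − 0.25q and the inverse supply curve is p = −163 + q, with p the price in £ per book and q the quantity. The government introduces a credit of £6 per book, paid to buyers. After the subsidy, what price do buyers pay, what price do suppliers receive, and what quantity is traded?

Rewrite in direct form: qd = 238 − 4p and qs = p + 163.
Without the subsidy, 238 − 4p = p + 163 gives 5p = 75, so p* = £15 and q* = 178.
With a per-unit subsidy paid to buyers, each effectively pays p − 6, so demand becomes qd = 238 − 4(p − 6).
New equilibrium: buyers pay £13.8, suppliers receive £19.8, q = 182.8. (Wedge: pb − ps = −6.)

Buyers pay £13.8; suppliers receive £19.8; quantity = 182.8.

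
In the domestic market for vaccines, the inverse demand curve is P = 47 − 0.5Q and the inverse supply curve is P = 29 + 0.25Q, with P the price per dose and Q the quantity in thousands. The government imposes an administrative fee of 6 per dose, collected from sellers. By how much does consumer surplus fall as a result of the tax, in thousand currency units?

Inverting to Q(P) form: Qd = 94 − 2P; Qs = 4P − 116.
Without the tax, 94 − 2P = 4P − 116 gives 6P = 210, so P* = 35 and Q* = 24.
With the tax collected from sellers, supply shifts: Qs = 4(P − 6) − 116.
Solving gives Q = 16 with buyers paying 39 and sellers receiving 33 (the 6 wedge).
ΔCS is the trapezoid between Q = 16 and Q = 24 of height 4: ½ · (24 + 16) · 4 = 80.

Consumer surplus falls by 80 thousand.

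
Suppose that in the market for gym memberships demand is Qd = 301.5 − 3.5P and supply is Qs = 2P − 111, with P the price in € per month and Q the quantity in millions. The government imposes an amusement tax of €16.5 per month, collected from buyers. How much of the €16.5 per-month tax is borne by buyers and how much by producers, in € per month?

Before the tax: set 301.5 − 3.5P = 2P − 111 → P* = €75, Q* = 39.
With the tax collected from buyers, demand (in seller-price terms) shifts: Qd = 301.5 − 3.5(P + 16.5).
New equilibrium: buyers pay €81, producers receive €64.5, Q = 18. (Wedge: Pb − Ps = 16.5.)
Burden on buyers: €6; on producers: €10.5. (They sum to €16.5.)
The less price-elastic side of the market bears the larger share of a per-unit tax.

Buyers bear €6 per month; producers bear €10.5 per month.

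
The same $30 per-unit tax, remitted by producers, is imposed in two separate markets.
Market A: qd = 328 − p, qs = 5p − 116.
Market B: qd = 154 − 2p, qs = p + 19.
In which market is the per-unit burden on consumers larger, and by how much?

Market A: pre-tax p* = $74, q* = 254; post-tax q = 229; per-unit burden on consumers = $25.
Market B: pre-tax p* = $45, q* = 64; post-tax q = 44; per-unit burden on consumers = $10.
Difference: $25 vs $10 → market A is larger by $15.

Market A, by $15.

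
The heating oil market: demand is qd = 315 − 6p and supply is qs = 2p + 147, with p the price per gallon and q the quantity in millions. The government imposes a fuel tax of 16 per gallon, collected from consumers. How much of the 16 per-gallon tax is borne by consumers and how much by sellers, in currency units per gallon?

Consumers bear 4 per gallon; sellers bear 12 per gallon.

Before the tax: set 315 − 6p = 2p + 147 → p* = 21, q* = 189.
With the tax collected from consumers, demand (in seller-price terms) shifts: qd = 315 − 6(p + 16).
Solving gives q = 165 with consumers paying 25 and sellers receiving 9 (the 16 wedge).
Burden on consumers: 4; on sellers: 12. (They sum to 16.)
The less price-elastic side of the market bears the larger share of a per-unit tax.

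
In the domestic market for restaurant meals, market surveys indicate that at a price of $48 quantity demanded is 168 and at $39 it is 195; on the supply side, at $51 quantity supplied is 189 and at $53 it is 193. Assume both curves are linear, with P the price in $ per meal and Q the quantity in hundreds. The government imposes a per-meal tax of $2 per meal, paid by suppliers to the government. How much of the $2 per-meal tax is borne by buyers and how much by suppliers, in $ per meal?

Buyers bear $0.8 per meal; suppliers bear $1.2 per meal.

Demand slope: (195 − 168)/(39 − 48) = -3, so Qd = 312 − 3P.
Supply slope: (193 − 189)/(53 − 51) = 2, so Qs = 2P + 87.
Before the tax: set 312 − 3P = 2P + 87 → P* = $45, Q* = 177.
With the tax collected from suppliers, supply shifts: Qs = 2(P − 2) + 87.
New equilibrium: buyers pay $45.8, suppliers receive $43.8, Q = 174.6. (Wedge: Pb − Ps = 2.)
Burden on buyers: $0.8; on suppliers: $1.2. (They sum to $2.)
The less price-elastic side of the market bears the larger share of a per-unit tax.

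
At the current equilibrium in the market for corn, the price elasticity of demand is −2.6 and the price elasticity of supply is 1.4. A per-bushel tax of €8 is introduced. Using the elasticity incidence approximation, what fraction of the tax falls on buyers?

Buyers' share ≈ 0.35.

Incidence ratio: buyers' share ≈ εs / (εs + |εd|) = 1.4 / (1.4 + 2.6) = 0.35.
Supply is the less elastic side, so buyers bear the smaller share.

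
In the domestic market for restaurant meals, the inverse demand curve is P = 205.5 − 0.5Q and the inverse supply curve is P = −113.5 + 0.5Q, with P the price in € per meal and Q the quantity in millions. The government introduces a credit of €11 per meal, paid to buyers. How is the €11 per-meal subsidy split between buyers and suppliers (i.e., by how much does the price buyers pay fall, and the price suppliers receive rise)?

Buyers gain €5.5 per meal; suppliers gain €5.5 per meal.

Rewrite in direct form: Qd = 411 − 2P and Qs = 2P + 227.
Without the subsidy, 411 − 2P = 2P + 227 gives 4P = 184, so P* = €46 and Q* = 319.
With a per-unit subsidy paid to buyers, each effectively pays P − 11, so demand becomes Qd = 411 − 2(P − 11).
Solving gives Q = 330 with buyers paying €40.5 and suppliers receiving €51.5 (the €11 wedge).
Gain to buyers: €5.5; to suppliers: €5.5. (They sum to €11.)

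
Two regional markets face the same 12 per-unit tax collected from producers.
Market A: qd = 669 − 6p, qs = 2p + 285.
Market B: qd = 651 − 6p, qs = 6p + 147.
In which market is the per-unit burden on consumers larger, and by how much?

Market A: pre-tax p* = 48, q* = 381; post-tax q = 363; per-unit burden on consumers = 3.
Market B: pre-tax p* = 42, q* = 399; post-tax q = 363; per-unit burden on consumers = 6.
Difference: 3 vs 6 → market B is larger by 3.

Market B, by 3.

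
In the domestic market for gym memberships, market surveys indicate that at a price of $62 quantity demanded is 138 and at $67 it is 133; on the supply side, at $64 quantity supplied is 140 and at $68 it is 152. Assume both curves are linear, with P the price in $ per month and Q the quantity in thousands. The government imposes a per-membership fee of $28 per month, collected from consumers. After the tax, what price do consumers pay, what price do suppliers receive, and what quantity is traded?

Consumers pay $84; suppliers receive $56; quantity = 116.

Demand slope: (133 − 138)/(67 − 62) = -1, so Qd = 200 − P.
Supply slope: (152 − 140)/(68 − 64) = 3, so Qs = 3P − 52.
Without the tax, 200 − P = 3P − 52 gives 4P = 252, so P* = $63 and Q* = 137.
With the tax collected from consumers, demand (in seller-price terms) shifts: Qd = 200 − (P + 28).
Solving gives Q = 116 with consumers paying $84 and suppliers receiving $56 (the $28 wedge).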